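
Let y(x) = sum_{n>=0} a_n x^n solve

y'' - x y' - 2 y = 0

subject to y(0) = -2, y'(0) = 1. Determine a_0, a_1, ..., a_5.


Ansatz: y(x) = sum_{n>=0} a_n x^n, so y'(x) = sum_{n>=1} n a_n x^(n-1) and y''(x) = sum_{n>=2} n(n-1) a_n x^(n-2).
Substitute into P(x) y'' + Q(x) y' + R(x) y = 0 with P(x) = 1, Q(x) = -x, R(x) = -2, and match powers of x.
Initial conditions: a_0 = -2, a_1 = 1.
Setting the coefficient of each power of x to zero and solving order by order (substituting the coefficients already found):
  x^0: 2 a_2 - 2 a_0 = 0  ->  2 a_2 = 2 a_0 = -4  ->  a_2 = -2
  x^1: 6 a_3 - 3 a_1 = 0  ->  6 a_3 = 3 a_1 = 3  ->  a_3 = 1/2
  x^2: 12 a_4 - 4 a_2 = 0  ->  12 a_4 = 4 a_2 = -8  ->  a_4 = -2/3
  x^3: 20 a_5 - 5 a_3 = 0  ->  20 a_5 = 5 a_3 = 5/2  ->  a_5 = 1/8
Truncated series: y(x) = -2 + x - 2 x^2 + (1/2) x^3 - (2/3) x^4 + (1/8) x^5 + O(x^6).

a_0 = -2; a_1 = 1; a_2 = -2; a_3 = 1/2; a_4 = -2/3; a_5 = 1/8


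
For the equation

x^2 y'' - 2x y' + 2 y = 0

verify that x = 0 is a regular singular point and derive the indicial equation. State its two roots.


Divide by x^2 to reach normal form y'' + P_1(x) y' + P_2(x) y = 0 with P_1(x) = -2/x and P_2(x) = 2/x^2.
x = 0 is a singular point because the y'-coefficient -2/x has a pole at x = 0 and the y-coefficient 2/x^2 has a pole at x = 0.
It is a regular singular point because x P_1(x) = p(x) = -2 and x^2 P_2(x) = q(x) = 2 are polynomials, hence analytic at x = 0.
p(0) = -2,  q(0) = 2.
Indicial equation: r(r-1) + p(0) r + q(0) = 0, i.e. r^2 + (p(0) - 1) r + q(0) = 0, i.e. r^2 - 3 r + 2 = 0.
Discriminant: (-3)^2 - 4(2) = 1, so r = (3 ± 1)/2.
Solving: r_1 = 2, r_2 = 1.

indicial: r^2 - 3 r + 2 = 0; roots r_1 = 2, r_2 = 1


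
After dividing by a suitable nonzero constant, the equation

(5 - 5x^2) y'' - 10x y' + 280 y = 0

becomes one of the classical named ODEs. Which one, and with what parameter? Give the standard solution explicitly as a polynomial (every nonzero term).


All three coefficients share the factor 5; dividing through by 5 gives  (1 - x^2) y'' - 2x y' + 56 y = 0.
This matches the Legendre equation (1 - x^2) y'' - 2x y' + n(n+1) y = 0 (note the -2x y' term) with n(n+1) = 56, so n = 7; the polynomial solution is P_7(x).
With y = sum_k a_k x^k, matching x^k gives (k+2)(k+1) a_{k+2} = [k(k+1) - n(n+1)] a_k = (k - 7)(k + 8) a_k. The right side vanishes at k = 7, so the series with the parity of 7 terminates at degree 7.
Standard normalization (P_n(1) = 1): leading coefficient (2n)!/(2^n (n!)^2) = 87178291200/(128*25401600) = 429/16, so a_7 = 429/16. Work downward with a_k = (k+1)(k+2) a_{k+2} / ((k - 7)(k + 8)):
  a_5 = (6)(7)(429/16) / ((5 - 7)(5 + 8)) = (9009/8)/(-26) = -693/16
  a_3 = (4)(5)(-693/16) / ((3 - 7)(3 + 8)) = (-3465/4)/(-44) = 315/16
  a_1 = (2)(3)(315/16) / ((1 - 7)(1 + 8)) = (945/8)/(-54) = -35/16
Hence P_7(x) = 429 x^7/16 - 693 x^5/16 + 315 x^3/16 - 35 x/16.

P_7(x); series = 429 x^7/16 - 693 x^5/16 + 315 x^3/16 - 35 x/16


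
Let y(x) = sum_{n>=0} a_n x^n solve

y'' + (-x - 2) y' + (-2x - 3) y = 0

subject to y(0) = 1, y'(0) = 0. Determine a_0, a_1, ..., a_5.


Ansatz: y(x) = sum_{n>=0} a_n x^n, so y'(x) = sum_{n>=1} n a_n x^(n-1) and y''(x) = sum_{n>=2} n(n-1) a_n x^(n-2).
Substitute into P(x) y'' + Q(x) y' + R(x) y = 0 with P(x) = 1, Q(x) = -x - 2, R(x) = -2x - 3, and match powers of x.
Initial conditions: a_0 = 1, a_1 = 0.
Setting the coefficient of each power of x to zero and solving order by order (substituting the coefficients already found):
  x^0: 2 a_2 - 2 a_1 - 3 a_0 = 0  ->  2 a_2 = 2 a_1 + 3 a_0 = 3  ->  a_2 = 3/2
  x^1: 6 a_3 - 4 a_2 - 4 a_1 - 2 a_0 = 0  ->  6 a_3 = 4 a_2 + 4 a_1 + 2 a_0 = 8  ->  a_3 = 4/3
  x^2: 12 a_4 - 6 a_3 - 5 a_2 - 2 a_1 = 0  ->  12 a_4 = 6 a_3 + 5 a_2 + 2 a_1 = 31/2  ->  a_4 = 31/24
  x^3: 20 a_5 - 8 a_4 - 6 a_3 - 2 a_2 = 0  ->  20 a_5 = 8 a_4 + 6 a_3 + 2 a_2 = 64/3  ->  a_5 = 16/15
Truncated series: y(x) = 1 + (3/2) x^2 + (4/3) x^3 + (31/24) x^4 + (16/15) x^5 + O(x^6).

a_0 = 1; a_1 = 0; a_2 = 3/2; a_3 = 4/3; a_4 = 31/24; a_5 = 16/15


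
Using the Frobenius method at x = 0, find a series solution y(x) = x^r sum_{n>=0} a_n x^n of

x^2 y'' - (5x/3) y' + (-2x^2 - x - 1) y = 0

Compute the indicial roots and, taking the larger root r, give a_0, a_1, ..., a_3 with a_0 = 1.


Write in Frobenius form y'' + (p(x)/x) y' + (q(x)/x^2) y = 0:
  p(x) = -5/3,  q(x) = -2x^2 - x - 1.
Indicial equation: r(r-1) + (-5/3) r + (-1) = 0 -> roots r_1 = 3, r_2 = -1/3.
Take r = r_1 = 3. Let y(x) = x^r sum_{n>=0} a_n x^n with a_0 = 1.
Substitute y = x^r sum a_n x^n and match x^{r+n}. The recurrence is
  D(n) a_n - 1 a_{n-1} - 2 a_{n-2} = 0,  where D(n) = (r+n)(r+n-1) + (-5/3)(r+n) + (-1).
  a_n = [1 a_{n-1} + 2 a_{n-2}] / D(n).
Since the indicial polynomial factors as (r - r_1)(r - r_2), D(n) = (r_1 + n - r_1)(r_1 + n - r_2) = n(n + 10/3).
Evaluating step by step (a_0 = 1):
  n = 1: D(1) = 1(1 + 10/3) = 13/3; numerator = 1(1) = 1; a_1 = (1)/(13/3) = 3/13
  n = 2: D(2) = 2(2 + 10/3) = 32/3; numerator = 1(3/13) + 2(1) = 29/13; a_2 = (29/13)/(32/3) = 87/416
  n = 3: D(3) = 3(3 + 10/3) = 19; numerator = 1(87/416) + 2(3/13) = 279/416; a_3 = (279/416)/(19) = 279/7904

r = 3; a_0 = 1; a_1 = 3/13; a_2 = 87/416; a_3 = 279/7904


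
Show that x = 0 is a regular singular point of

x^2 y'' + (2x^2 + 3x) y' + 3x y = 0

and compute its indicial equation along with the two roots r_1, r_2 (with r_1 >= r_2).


Divide by x^2 to reach normal form y'' + P_1(x) y' + P_2(x) y = 0 with P_1(x) = 2 + 3/x and P_2(x) = 3/x.
x = 0 is a singular point because the y'-coefficient 2 + 3/x has a pole at x = 0 and the y-coefficient 3/x has a pole at x = 0.
It is a regular singular point because x P_1(x) = p(x) = 2x + 3 and x^2 P_2(x) = q(x) = 3x are polynomials, hence analytic at x = 0.
p(0) = 3,  q(0) = 0.
Indicial equation: r(r-1) + p(0) r + q(0) = 0, i.e. r^2 + (p(0) - 1) r + q(0) = 0, i.e. r^2 + 2 r = 0.
Discriminant: (2)^2 - 4(0) = 4, so r = (-2 ± 2)/2.
Solving: r_1 = 0, r_2 = -2.

indicial: r^2 + 2 r = 0; roots r_1 = 0, r_2 = -2


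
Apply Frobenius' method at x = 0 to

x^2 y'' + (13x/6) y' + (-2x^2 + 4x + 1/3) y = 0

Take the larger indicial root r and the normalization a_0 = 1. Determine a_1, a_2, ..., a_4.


Write in Frobenius form y'' + (p(x)/x) y' + (q(x)/x^2) y = 0:
  p(x) = 13/6,  q(x) = -2x^2 + 4x + 1/3.
Indicial equation: r(r-1) + (13/6) r + (1/3) = 0 -> roots r_1 = -1/2, r_2 = -2/3.
Take r = r_1 = -1/2. Let y(x) = x^r sum_{n>=0} a_n x^n with a_0 = 1.
Substitute y = x^r sum a_n x^n and match x^{r+n}. The recurrence is
  D(n) a_n + 4 a_{n-1} - 2 a_{n-2} = 0,  where D(n) = (r+n)(r+n-1) + (13/6)(r+n) + (1/3).
  a_n = [-4 a_{n-1} + 2 a_{n-2}] / D(n).
Since the indicial polynomial factors as (r - r_1)(r - r_2), D(n) = (r_1 + n - r_1)(r_1 + n - r_2) = n(n + 1/6).
Evaluating step by step (a_0 = 1):
  n = 1: D(1) = 1(1 + 1/6) = 7/6; numerator = -4(1) = -4; a_1 = (-4)/(7/6) = -24/7
  n = 2: D(2) = 2(2 + 1/6) = 13/3; numerator = -4(-24/7) + 2(1) = 110/7; a_2 = (110/7)/(13/3) = 330/91
  n = 3: D(3) = 3(3 + 1/6) = 19/2; numerator = -4(330/91) + 2(-24/7) = -1944/91; a_3 = (-1944/91)/(19/2) = -3888/1729
  n = 4: D(4) = 4(4 + 1/6) = 50/3; numerator = -4(-3888/1729) + 2(330/91) = 28092/1729; a_4 = (28092/1729)/(50/3) = 42138/43225

r = -1/2; a_0 = 1; a_1 = -24/7; a_2 = 330/91; a_3 = -3888/1729; a_4 = 42138/43225


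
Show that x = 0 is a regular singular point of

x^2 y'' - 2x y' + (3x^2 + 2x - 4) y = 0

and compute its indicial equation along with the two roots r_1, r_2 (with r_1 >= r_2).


Divide by x^2 to reach normal form y'' + P_1(x) y' + P_2(x) y = 0 with P_1(x) = -2/x and P_2(x) = 3 + 2/x - 4/x^2.
x = 0 is a singular point because the y'-coefficient -2/x has a pole at x = 0 and the y-coefficient 3 + 2/x - 4/x^2 has a pole at x = 0.
It is a regular singular point because x P_1(x) = p(x) = -2 and x^2 P_2(x) = q(x) = 3x^2 + 2x - 4 are polynomials, hence analytic at x = 0.
p(0) = -2,  q(0) = -4.
Indicial equation: r(r-1) + p(0) r + q(0) = 0, i.e. r^2 + (p(0) - 1) r + q(0) = 0, i.e. r^2 - 3 r - 4 = 0.
Discriminant: (-3)^2 - 4(-4) = 25, so r = (3 ± 5)/2.
Solving: r_1 = 4, r_2 = -1.

indicial: r^2 - 3 r - 4 = 0; roots r_1 = 4, r_2 = -1


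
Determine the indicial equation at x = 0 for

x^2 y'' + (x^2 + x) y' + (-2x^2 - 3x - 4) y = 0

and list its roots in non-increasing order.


Divide by x^2 to reach normal form y'' + P_1(x) y' + P_2(x) y = 0 with P_1(x) = 1 + 1/x and P_2(x) = -2 - 3/x - 4/x^2.
x = 0 is a singular point because the y'-coefficient 1 + 1/x has a pole at x = 0 and the y-coefficient -2 - 3/x - 4/x^2 has a pole at x = 0.
It is a regular singular point because x P_1(x) = p(x) = x + 1 and x^2 P_2(x) = q(x) = -2x^2 - 3x - 4 are polynomials, hence analytic at x = 0.
p(0) = 1,  q(0) = -4.
Indicial equation: r(r-1) + p(0) r + q(0) = 0, i.e. r^2 + (p(0) - 1) r + q(0) = 0, i.e. r^2 - 4 = 0.
Discriminant: (0)^2 - 4(-4) = 16, so r = (0 ± 4)/2.
Solving: r_1 = 2, r_2 = -2.

indicial: r^2 - 4 = 0; roots r_1 = 2, r_2 = -2


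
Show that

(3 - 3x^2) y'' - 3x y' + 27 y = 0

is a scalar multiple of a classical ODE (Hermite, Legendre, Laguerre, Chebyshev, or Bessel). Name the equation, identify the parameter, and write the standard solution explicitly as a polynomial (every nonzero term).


All three coefficients share the factor 3; dividing through by 3 gives  (1 - x^2) y'' - x y' + 9 y = 0.
This matches the Chebyshev equation (1 - x^2) y'' - x y' + n^2 y = 0 (note the -x y' term, not -2x y') with n^2 = 9, so n = 3; the polynomial solution is T_3(x).
With y = sum_k a_k x^k, matching x^k gives (k+2)(k+1) a_{k+2} = (k^2 - n^2) a_k = (k - 3)(k + 3) a_k. The right side vanishes at k = 3, so the series with the parity of 3 terminates at degree 3.
Standard normalization: leading coefficient of T_n is 2^(n-1), so a_3 = 2^2 = 4. Work downward with a_k = (k+1)(k+2) a_{k+2} / ((k - 3)(k + 3)):
  a_1 = (2)(3)(4) / ((1 - 3)(1 + 3)) = 24/(-8) = -3
Hence T_3(x) = 4 x^3 - 3 x.

T_3(x); series = 4 x^3 - 3 x


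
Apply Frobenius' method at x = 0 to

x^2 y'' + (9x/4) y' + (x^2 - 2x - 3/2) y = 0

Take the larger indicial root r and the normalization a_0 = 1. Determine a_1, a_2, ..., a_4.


Write in Frobenius form y'' + (p(x)/x) y' + (q(x)/x^2) y = 0:
  p(x) = 9/4,  q(x) = x^2 - 2x - 3/2.
Indicial equation: r(r-1) + (9/4) r + (-3/2) = 0 -> roots r_1 = 3/4, r_2 = -2.
Take r = r_1 = 3/4. Let y(x) = x^r sum_{n>=0} a_n x^n with a_0 = 1.
Substitute y = x^r sum a_n x^n and match x^{r+n}. The recurrence is
  D(n) a_n - 2 a_{n-1} + 1 a_{n-2} = 0,  where D(n) = (r+n)(r+n-1) + (9/4)(r+n) + (-3/2).
  a_n = [2 a_{n-1} - 1 a_{n-2}] / D(n).
Since the indicial polynomial factors as (r - r_1)(r - r_2), D(n) = (r_1 + n - r_1)(r_1 + n - r_2) = n(n + 11/4).
Evaluating step by step (a_0 = 1):
  n = 1: D(1) = 1(1 + 11/4) = 15/4; numerator = 2(1) = 2; a_1 = (2)/(15/4) = 8/15
  n = 2: D(2) = 2(2 + 11/4) = 19/2; numerator = 2(8/15) - 1(1) = 1/15; a_2 = (1/15)/(19/2) = 2/285
  n = 3: D(3) = 3(3 + 11/4) = 69/4; numerator = 2(2/285) - 1(8/15) = -148/285; a_3 = (-148/285)/(69/4) = -592/19665
  n = 4: D(4) = 4(4 + 11/4) = 27; numerator = 2(-592/19665) - 1(2/285) = -1322/19665; a_4 = (-1322/19665)/(27) = -1322/530955

r = 3/4; a_0 = 1; a_1 = 8/15; a_2 = 2/285; a_3 = -592/19665; a_4 = -1322/530955


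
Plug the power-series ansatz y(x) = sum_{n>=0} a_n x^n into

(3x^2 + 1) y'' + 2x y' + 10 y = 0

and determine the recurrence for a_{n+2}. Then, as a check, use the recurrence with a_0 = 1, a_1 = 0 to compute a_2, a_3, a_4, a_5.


Substitute y = sum_n a_n x^n.
(1 + 3 x^2) y'' contributes (n+2)(n+1) a_{n+2} + 3 n(n-1) a_n at x^n.
2 x y'(x) contributes 2 n a_n at x^n.
10 y(x) contributes 10 a_n at x^n.
Matching x^n: (n+2)(n+1) a_{n+2} + (3 n(n-1) + 2 n + 10) a_n = 0.
Thus a_{n+2} = (-3 n(n-1) - 2 n - 10) / ((n+1)(n+2)) * a_n.

Check with a_0 = 1, a_1 = 0 (apply the recurrence for n = 0, 1, 2, 3): a_0 = 1, a_1 = 0, a_2 = -5, a_3 = 0, a_4 = 25/3, a_5 = 0.

a_(n+2) = (-3 n(n-1) - 2 n - 10) / ((n+1)(n+2)) * a_n; check: a_0 = 1, a_1 = 0, a_2 = -5, a_3 = 0, a_4 = 25/3, a_5 = 0


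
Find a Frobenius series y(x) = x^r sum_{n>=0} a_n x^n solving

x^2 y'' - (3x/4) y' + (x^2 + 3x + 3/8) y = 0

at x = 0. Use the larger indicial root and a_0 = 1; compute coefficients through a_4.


Write in Frobenius form y'' + (p(x)/x) y' + (q(x)/x^2) y = 0:
  p(x) = -3/4,  q(x) = x^2 + 3x + 3/8.
Indicial equation: r(r-1) + (-3/4) r + (3/8) = 0 -> roots r_1 = 3/2, r_2 = 1/4.
Take r = r_1 = 3/2. Let y(x) = x^r sum_{n>=0} a_n x^n with a_0 = 1.
Substitute y = x^r sum a_n x^n and match x^{r+n}. The recurrence is
  D(n) a_n + 3 a_{n-1} + 1 a_{n-2} = 0,  where D(n) = (r+n)(r+n-1) + (-3/4)(r+n) + (3/8).
  a_n = [-3 a_{n-1} - 1 a_{n-2}] / D(n).
Since the indicial polynomial factors as (r - r_1)(r - r_2), D(n) = (r_1 + n - r_1)(r_1 + n - r_2) = n(n + 5/4).
Evaluating step by step (a_0 = 1):
  n = 1: D(1) = 1(1 + 5/4) = 9/4; numerator = -3(1) = -3; a_1 = (-3)/(9/4) = -4/3
  n = 2: D(2) = 2(2 + 5/4) = 13/2; numerator = -3(-4/3) - 1(1) = 3; a_2 = (3)/(13/2) = 6/13
  n = 3: D(3) = 3(3 + 5/4) = 51/4; numerator = -3(6/13) - 1(-4/3) = -2/39; a_3 = (-2/39)/(51/4) = -8/1989
  n = 4: D(4) = 4(4 + 5/4) = 21; numerator = -3(-8/1989) - 1(6/13) = -298/663; a_4 = (-298/663)/(21) = -298/13923

r = 3/2; a_0 = 1; a_1 = -4/3; a_2 = 6/13; a_3 = -8/1989; a_4 = -298/13923


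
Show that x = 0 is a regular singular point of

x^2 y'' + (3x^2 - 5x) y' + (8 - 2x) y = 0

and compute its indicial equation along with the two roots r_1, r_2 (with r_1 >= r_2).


Divide by x^2 to reach normal form y'' + P_1(x) y' + P_2(x) y = 0 with P_1(x) = 3 - 5/x and P_2(x) = -2/x + 8/x^2.
x = 0 is a singular point because the y'-coefficient 3 - 5/x has a pole at x = 0 and the y-coefficient -2/x + 8/x^2 has a pole at x = 0.
It is a regular singular point because x P_1(x) = p(x) = 3x - 5 and x^2 P_2(x) = q(x) = 8 - 2x are polynomials, hence analytic at x = 0.
p(0) = -5,  q(0) = 8.
Indicial equation: r(r-1) + p(0) r + q(0) = 0, i.e. r^2 + (p(0) - 1) r + q(0) = 0, i.e. r^2 - 6 r + 8 = 0.
Discriminant: (-6)^2 - 4(8) = 4, so r = (6 ± 2)/2.
Solving: r_1 = 4, r_2 = 2.

indicial: r^2 - 6 r + 8 = 0; roots r_1 = 4, r_2 = 2


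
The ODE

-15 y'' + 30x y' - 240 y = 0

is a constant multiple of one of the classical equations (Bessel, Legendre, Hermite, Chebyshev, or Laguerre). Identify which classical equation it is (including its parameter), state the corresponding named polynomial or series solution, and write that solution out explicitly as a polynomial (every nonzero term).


All three coefficients share the factor -15; dividing through by -15 gives  y'' - 2x y' + 16 y = 0.
This matches the Hermite equation y'' - 2x y' + 2n y = 0 with 2n = 16, so n = 8; the polynomial solution is H_8(x).
With y = sum_k a_k x^k, matching x^k gives (k+2)(k+1) a_{k+2} = 2(k - n) a_k = 2(k - 8) a_k. The right side vanishes at k = 8, so the series with the parity of 8 terminates at degree 8.
Standard normalization: leading coefficient of H_n is 2^n, so a_8 = 2^8 = 256. Work downward with a_k = (k+1)(k+2) a_{k+2} / (2(k - n)):
  a_6 = (7)(8)(256) / (2(6 - 8)) = 14336/(-4) = -3584
  a_4 = (5)(6)(-3584) / (2(4 - 8)) = -107520/(-8) = 13440
  a_2 = (3)(4)(13440) / (2(2 - 8)) = 161280/(-12) = -13440
  a_0 = (1)(2)(-13440) / (2(0 - 8)) = -26880/(-16) = 1680
Hence H_8(x) = 256 x^8 - 3584 x^6 + 13440 x^4 - 13440 x^2 + 1680.

H_8(x); series = 256 x^8 - 3584 x^6 + 13440 x^4 - 13440 x^2 + 1680


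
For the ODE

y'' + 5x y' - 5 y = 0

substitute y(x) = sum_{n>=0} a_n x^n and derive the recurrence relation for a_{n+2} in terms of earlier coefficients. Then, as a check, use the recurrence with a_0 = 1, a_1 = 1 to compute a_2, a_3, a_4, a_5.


Substitute y = sum_n a_n x^n.
y''(x) has coefficient (n+2)(n+1) a_{n+2} at x^n;
5 x y'(x) has coefficient 5 n a_n at x^n (shift);
-5 y(x) has coefficient -5 a_n at x^n.
Matching x^n: (n+2)(n+1) a_{n+2} + (5n - 5) a_n = 0.
Thus a_{n+2} = (-5n + 5) / ((n+1)(n+2)) * a_n.

Check with a_0 = 1, a_1 = 1 (apply the recurrence for n = 0, 1, 2, 3): a_0 = 1, a_1 = 1, a_2 = 5/2, a_3 = 0, a_4 = -25/24, a_5 = 0.

a_(n+2) = (-5n + 5) / ((n+1)(n+2)) * a_n; check: a_0 = 1, a_1 = 1, a_2 = 5/2, a_3 = 0, a_4 = -25/24, a_5 = 0


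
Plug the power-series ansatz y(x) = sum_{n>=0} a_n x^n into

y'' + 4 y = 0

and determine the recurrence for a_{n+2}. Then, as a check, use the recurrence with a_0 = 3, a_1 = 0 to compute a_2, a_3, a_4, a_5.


Substitute y = sum_n a_n x^n into y'' + (const) y = 0.
y''(x) = sum_{n>=0} (n+2)(n+1) a_{n+2} x^n.
The ODE becomes sum_n [(n+2)(n+1) a_{n+2} + 4 a_n] x^n = 0.
Setting each coefficient to zero gives the recurrence:
  (n+2)(n+1) a_{n+2} + 4 a_n = 0,
  a_{n+2} = -4 / ((n+1)(n+2)) a_n.

Check with a_0 = 3, a_1 = 0 (apply the recurrence for n = 0, 1, 2, 3): a_0 = 3, a_1 = 0, a_2 = -6, a_3 = 0, a_4 = 2, a_5 = 0.

a_{n+2} = -4/((n+1)(n+2)) * a_n; check: a_0 = 3, a_1 = 0, a_2 = -6, a_3 = 0, a_4 = 2, a_5 = 0


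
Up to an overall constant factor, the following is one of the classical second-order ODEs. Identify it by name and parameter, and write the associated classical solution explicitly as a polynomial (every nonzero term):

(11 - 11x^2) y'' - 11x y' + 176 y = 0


All three coefficients share the factor 11; dividing through by 11 gives  (1 - x^2) y'' - x y' + 16 y = 0.
This matches the Chebyshev equation (1 - x^2) y'' - x y' + n^2 y = 0 (note the -x y' term, not -2x y') with n^2 = 16, so n = 4; the polynomial solution is T_4(x).
With y = sum_k a_k x^k, matching x^k gives (k+2)(k+1) a_{k+2} = (k^2 - n^2) a_k = (k - 4)(k + 4) a_k. The right side vanishes at k = 4, so the series with the parity of 4 terminates at degree 4.
Standard normalization: leading coefficient of T_n is 2^(n-1), so a_4 = 2^3 = 8. Work downward with a_k = (k+1)(k+2) a_{k+2} / ((k - 4)(k + 4)):
  a_2 = (3)(4)(8) / ((2 - 4)(2 + 4)) = 96/(-12) = -8
  a_0 = (1)(2)(-8) / ((0 - 4)(0 + 4)) = -16/(-16) = 1
Hence T_4(x) = 8 x^4 - 8 x^2 + 1.

T_4(x); series = 8 x^4 - 8 x^2 + 1


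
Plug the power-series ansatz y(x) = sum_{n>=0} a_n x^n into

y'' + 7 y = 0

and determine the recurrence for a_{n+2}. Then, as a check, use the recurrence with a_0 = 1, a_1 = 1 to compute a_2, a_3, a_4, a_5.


Substitute y = sum_n a_n x^n into y'' + (const) y = 0.
y''(x) = sum_{n>=0} (n+2)(n+1) a_{n+2} x^n.
The ODE becomes sum_n [(n+2)(n+1) a_{n+2} + 7 a_n] x^n = 0.
Setting each coefficient to zero gives the recurrence:
  (n+2)(n+1) a_{n+2} + 7 a_n = 0,
  a_{n+2} = -7 / ((n+1)(n+2)) a_n.

Check with a_0 = 1, a_1 = 1 (apply the recurrence for n = 0, 1, 2, 3): a_0 = 1, a_1 = 1, a_2 = -7/2, a_3 = -7/6, a_4 = 49/24, a_5 = 49/120.

a_{n+2} = -7/((n+1)(n+2)) * a_n; check: a_0 = 1, a_1 = 1, a_2 = -7/2, a_3 = -7/6, a_4 = 49/24, a_5 = 49/120


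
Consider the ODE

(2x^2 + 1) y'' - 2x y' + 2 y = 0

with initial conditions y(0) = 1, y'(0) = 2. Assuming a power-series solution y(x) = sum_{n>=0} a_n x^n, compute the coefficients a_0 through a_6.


Ansatz: y(x) = sum_{n>=0} a_n x^n, so y'(x) = sum_{n>=1} n a_n x^(n-1) and y''(x) = sum_{n>=2} n(n-1) a_n x^(n-2).
Substitute into P(x) y'' + Q(x) y' + R(x) y = 0 with P(x) = 2x^2 + 1, Q(x) = -2x, R(x) = 2, and match powers of x.
Initial conditions: a_0 = 1, a_1 = 2.
Setting the coefficient of each power of x to zero and solving order by order (substituting the coefficients already found):
  x^0: 2 a_2 + 2 a_0 = 0  ->  2 a_2 = -2 a_0 = -2  ->  a_2 = -1
  x^1: 6 a_3 = 0  ->  a_3 = 0
  x^2: 12 a_4 + 2 a_2 = 0  ->  12 a_4 = -2 a_2 = 2  ->  a_4 = 1/6
  x^3: 20 a_5 + 8 a_3 = 0  ->  20 a_5 = -8 a_3 = 0  ->  a_5 = 0
  x^4: 30 a_6 + 18 a_4 = 0  ->  30 a_6 = -18 a_4 = -3  ->  a_6 = -1/10
Truncated series: y(x) = 1 + 2 x - x^2 + (1/6) x^4 - (1/10) x^6 + O(x^7).

a_0 = 1; a_1 = 2; a_2 = -1; a_3 = 0; a_4 = 1/6; a_5 = 0; a_6 = -1/10


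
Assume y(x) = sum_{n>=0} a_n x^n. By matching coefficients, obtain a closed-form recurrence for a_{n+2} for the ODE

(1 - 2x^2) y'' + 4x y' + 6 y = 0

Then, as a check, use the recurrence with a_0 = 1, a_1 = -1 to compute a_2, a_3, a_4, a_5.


Substitute y = sum_n a_n x^n.
(1 - 2 x^2) y'' contributes (n+2)(n+1) a_{n+2} - 2 n(n-1) a_n at x^n.
4 x y'(x) contributes 4 n a_n at x^n.
6 y(x) contributes 6 a_n at x^n.
Matching x^n: (n+2)(n+1) a_{n+2} + (-2 n(n-1) + 4 n + 6) a_n = 0.
Thus a_{n+2} = (2 n(n-1) - 4 n - 6) / ((n+1)(n+2)) * a_n.

Check with a_0 = 1, a_1 = -1 (apply the recurrence for n = 0, 1, 2, 3): a_0 = 1, a_1 = -1, a_2 = -3, a_3 = 5/3, a_4 = 5/2, a_5 = -1/2.

a_(n+2) = (2 n(n-1) - 4 n - 6) / ((n+1)(n+2)) * a_n; check: a_0 = 1, a_1 = -1, a_2 = -3, a_3 = 5/3, a_4 = 5/2, a_5 = -1/2


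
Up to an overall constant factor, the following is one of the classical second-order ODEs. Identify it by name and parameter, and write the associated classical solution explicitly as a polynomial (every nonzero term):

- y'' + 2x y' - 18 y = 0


All three coefficients share the factor -1; dividing through by -1 gives  y'' - 2x y' + 18 y = 0.
This matches the Hermite equation y'' - 2x y' + 2n y = 0 with 2n = 18, so n = 9; the polynomial solution is H_9(x).
With y = sum_k a_k x^k, matching x^k gives (k+2)(k+1) a_{k+2} = 2(k - n) a_k = 2(k - 9) a_k. The right side vanishes at k = 9, so the series with the parity of 9 terminates at degree 9.
Standard normalization: leading coefficient of H_n is 2^n, so a_9 = 2^9 = 512. Work downward with a_k = (k+1)(k+2) a_{k+2} / (2(k - n)):
  a_7 = (8)(9)(512) / (2(7 - 9)) = 36864/(-4) = -9216
  a_5 = (6)(7)(-9216) / (2(5 - 9)) = -387072/(-8) = 48384
  a_3 = (4)(5)(48384) / (2(3 - 9)) = 967680/(-12) = -80640
  a_1 = (2)(3)(-80640) / (2(1 - 9)) = -483840/(-16) = 30240
Hence H_9(x) = 512 x^9 - 9216 x^7 + 48384 x^5 - 80640 x^3 + 30240 x.

H_9(x); series = 512 x^9 - 9216 x^7 + 48384 x^5 - 80640 x^3 + 30240 x


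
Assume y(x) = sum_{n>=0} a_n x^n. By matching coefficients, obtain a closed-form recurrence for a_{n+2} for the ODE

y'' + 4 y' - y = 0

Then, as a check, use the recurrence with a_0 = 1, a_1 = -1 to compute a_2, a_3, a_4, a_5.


Substitute y = sum_n a_n x^n.
y''(x) has coefficient (n+2)(n+1) a_{n+2} at x^n;
4 y'(x) has coefficient 4 (n+1) a_{n+1} at x^n;
-y(x) has coefficient -1 a_n at x^n.
Matching x^n: (n+2)(n+1) a_{n+2} + 4 (n+1) a_{n+1} - 1 a_n = 0.
Thus a_{n+2} = [-4 (n+1) a_{n+1} + 1 a_n] / ((n+1)(n+2)).

Check with a_0 = 1, a_1 = -1 (apply the recurrence for n = 0, 1, 2, 3): a_0 = 1, a_1 = -1, a_2 = 5/2, a_3 = -7/2, a_4 = 89/24, a_5 = -377/120.

a_(n+2) = [-4 (n+1) a_(n+1) + 1 a_n] / ((n+1)(n+2)); check: a_0 = 1, a_1 = -1, a_2 = 5/2, a_3 = -7/2, a_4 = 89/24, a_5 = -377/120


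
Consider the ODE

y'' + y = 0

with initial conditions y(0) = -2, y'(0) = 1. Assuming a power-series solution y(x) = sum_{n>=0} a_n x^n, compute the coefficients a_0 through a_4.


Ansatz: y(x) = sum_{n>=0} a_n x^n, so y'(x) = sum_{n>=1} n a_n x^(n-1) and y''(x) = sum_{n>=2} n(n-1) a_n x^(n-2).
Substitute into P(x) y'' + Q(x) y' + R(x) y = 0 with P(x) = 1, Q(x) = 0, R(x) = 1, and match powers of x.
Initial conditions: a_0 = -2, a_1 = 1.
Setting the coefficient of each power of x to zero and solving order by order (substituting the coefficients already found):
  x^0: 2 a_2 + a_0 = 0  ->  2 a_2 = -a_0 = 2  ->  a_2 = 1
  x^1: 6 a_3 + a_1 = 0  ->  6 a_3 = -a_1 = -1  ->  a_3 = -1/6
  x^2: 12 a_4 + a_2 = 0  ->  12 a_4 = -a_2 = -1  ->  a_4 = -1/12
Truncated series: y(x) = -2 + x + x^2 - (1/6) x^3 - (1/12) x^4 + O(x^5).

a_0 = -2; a_1 = 1; a_2 = 1; a_3 = -1/6; a_4 = -1/12


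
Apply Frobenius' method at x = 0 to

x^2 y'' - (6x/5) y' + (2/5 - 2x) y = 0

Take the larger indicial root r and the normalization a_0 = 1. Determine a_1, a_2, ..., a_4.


Write in Frobenius form y'' + (p(x)/x) y' + (q(x)/x^2) y = 0:
  p(x) = -6/5,  q(x) = 2/5 - 2x.
Indicial equation: r(r-1) + (-6/5) r + (2/5) = 0 -> roots r_1 = 2, r_2 = 1/5.
Take r = r_1 = 2. Let y(x) = x^r sum_{n>=0} a_n x^n with a_0 = 1.
Substitute y = x^r sum a_n x^n and match x^{r+n}. The recurrence is
  D(n) a_n - 2 a_{n-1} = 0,  where D(n) = (r+n)(r+n-1) + (-6/5)(r+n) + (2/5).
  a_n = 2 / D(n) * a_{n-1}.
Since the indicial polynomial factors as (r - r_1)(r - r_2), D(n) = (r_1 + n - r_1)(r_1 + n - r_2) = n(n + 9/5).
Evaluating step by step (a_0 = 1):
  n = 1: D(1) = 1(1 + 9/5) = 14/5; numerator = 2(1) = 2; a_1 = (2)/(14/5) = 5/7
  n = 2: D(2) = 2(2 + 9/5) = 38/5; numerator = 2(5/7) = 10/7; a_2 = (10/7)/(38/5) = 25/133
  n = 3: D(3) = 3(3 + 9/5) = 72/5; numerator = 2(25/133) = 50/133; a_3 = (50/133)/(72/5) = 125/4788
  n = 4: D(4) = 4(4 + 9/5) = 116/5; numerator = 2(125/4788) = 125/2394; a_4 = (125/2394)/(116/5) = 625/277704

r = 2; a_0 = 1; a_1 = 5/7; a_2 = 25/133; a_3 = 125/4788; a_4 = 625/277704


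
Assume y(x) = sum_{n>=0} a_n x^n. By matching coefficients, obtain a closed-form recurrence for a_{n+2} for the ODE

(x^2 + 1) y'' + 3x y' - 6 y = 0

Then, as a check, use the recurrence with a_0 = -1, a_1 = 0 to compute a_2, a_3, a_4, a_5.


Substitute y = sum_n a_n x^n.
(1 + 1 x^2) y'' contributes (n+2)(n+1) a_{n+2} + n(n-1) a_n at x^n.
3 x y'(x) contributes 3 n a_n at x^n.
-6 y(x) contributes -6 a_n at x^n.
Matching x^n: (n+2)(n+1) a_{n+2} + (n(n-1) + 3 n - 6) a_n = 0.
Thus a_{n+2} = (-n(n-1) - 3 n + 6) / ((n+1)(n+2)) * a_n.

Check with a_0 = -1, a_1 = 0 (apply the recurrence for n = 0, 1, 2, 3): a_0 = -1, a_1 = 0, a_2 = -3, a_3 = 0, a_4 = 1/2, a_5 = 0.

a_(n+2) = (-n(n-1) - 3 n + 6) / ((n+1)(n+2)) * a_n; check: a_0 = -1, a_1 = 0, a_2 = -3, a_3 = 0, a_4 = 1/2, a_5 = 0


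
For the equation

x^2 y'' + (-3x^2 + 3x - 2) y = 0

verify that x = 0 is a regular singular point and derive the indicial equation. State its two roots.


Divide by x^2 to reach normal form y'' + P_1(x) y' + P_2(x) y = 0 with P_1(x) = 0 and P_2(x) = -3 + 3/x - 2/x^2.
x = 0 is a singular point because the y-coefficient -3 + 3/x - 2/x^2 has a pole at x = 0.
It is a regular singular point because x P_1(x) = p(x) = 0 and x^2 P_2(x) = q(x) = -3x^2 + 3x - 2 are polynomials, hence analytic at x = 0.
p(0) = 0,  q(0) = -2.
Indicial equation: r(r-1) + p(0) r + q(0) = 0, i.e. r^2 + (p(0) - 1) r + q(0) = 0, i.e. r^2 - 1 r - 2 = 0.
Discriminant: (-1)^2 - 4(-2) = 9, so r = (1 ± 3)/2.
Solving: r_1 = 2, r_2 = -1.

indicial: r^2 - 1 r - 2 = 0; roots r_1 = 2, r_2 = -1


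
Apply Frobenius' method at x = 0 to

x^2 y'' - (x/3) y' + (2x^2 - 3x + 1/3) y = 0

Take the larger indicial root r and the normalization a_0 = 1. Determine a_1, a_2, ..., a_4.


Write in Frobenius form y'' + (p(x)/x) y' + (q(x)/x^2) y = 0:
  p(x) = -1/3,  q(x) = 2x^2 - 3x + 1/3.
Indicial equation: r(r-1) + (-1/3) r + (1/3) = 0 -> roots r_1 = 1, r_2 = 1/3.
Take r = r_1 = 1. Let y(x) = x^r sum_{n>=0} a_n x^n with a_0 = 1.
Substitute y = x^r sum a_n x^n and match x^{r+n}. The recurrence is
  D(n) a_n - 3 a_{n-1} + 2 a_{n-2} = 0,  where D(n) = (r+n)(r+n-1) + (-1/3)(r+n) + (1/3).
  a_n = [3 a_{n-1} - 2 a_{n-2}] / D(n).
Since the indicial polynomial factors as (r - r_1)(r - r_2), D(n) = (r_1 + n - r_1)(r_1 + n - r_2) = n(n + 2/3).
Evaluating step by step (a_0 = 1):
  n = 1: D(1) = 1(1 + 2/3) = 5/3; numerator = 3(1) = 3; a_1 = (3)/(5/3) = 9/5
  n = 2: D(2) = 2(2 + 2/3) = 16/3; numerator = 3(9/5) - 2(1) = 17/5; a_2 = (17/5)/(16/3) = 51/80
  n = 3: D(3) = 3(3 + 2/3) = 11; numerator = 3(51/80) - 2(9/5) = -27/16; a_3 = (-27/16)/(11) = -27/176
  n = 4: D(4) = 4(4 + 2/3) = 56/3; numerator = 3(-27/176) - 2(51/80) = -1527/880; a_4 = (-1527/880)/(56/3) = -4581/49280

r = 1; a_0 = 1; a_1 = 9/5; a_2 = 51/80; a_3 = -27/176; a_4 = -4581/49280


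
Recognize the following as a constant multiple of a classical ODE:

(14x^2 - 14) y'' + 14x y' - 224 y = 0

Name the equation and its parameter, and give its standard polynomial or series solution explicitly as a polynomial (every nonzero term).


All three coefficients share the factor -14; dividing through by -14 gives  (1 - x^2) y'' - x y' + 16 y = 0.
This matches the Chebyshev equation (1 - x^2) y'' - x y' + n^2 y = 0 (note the -x y' term, not -2x y') with n^2 = 16, so n = 4; the polynomial solution is T_4(x).
With y = sum_k a_k x^k, matching x^k gives (k+2)(k+1) a_{k+2} = (k^2 - n^2) a_k = (k - 4)(k + 4) a_k. The right side vanishes at k = 4, so the series with the parity of 4 terminates at degree 4.
Standard normalization: leading coefficient of T_n is 2^(n-1), so a_4 = 2^3 = 8. Work downward with a_k = (k+1)(k+2) a_{k+2} / ((k - 4)(k + 4)):
  a_2 = (3)(4)(8) / ((2 - 4)(2 + 4)) = 96/(-12) = -8
  a_0 = (1)(2)(-8) / ((0 - 4)(0 + 4)) = -16/(-16) = 1
Hence T_4(x) = 8 x^4 - 8 x^2 + 1.

T_4(x); series = 8 x^4 - 8 x^2 + 1


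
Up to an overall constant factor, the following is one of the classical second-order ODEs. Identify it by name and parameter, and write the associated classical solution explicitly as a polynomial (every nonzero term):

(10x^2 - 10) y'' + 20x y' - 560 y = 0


All three coefficients share the factor -10; dividing through by -10 gives  (1 - x^2) y'' - 2x y' + 56 y = 0.
This matches the Legendre equation (1 - x^2) y'' - 2x y' + n(n+1) y = 0 (note the -2x y' term) with n(n+1) = 56, so n = 7; the polynomial solution is P_7(x).
With y = sum_k a_k x^k, matching x^k gives (k+2)(k+1) a_{k+2} = [k(k+1) - n(n+1)] a_k = (k - 7)(k + 8) a_k. The right side vanishes at k = 7, so the series with the parity of 7 terminates at degree 7.
Standard normalization (P_n(1) = 1): leading coefficient (2n)!/(2^n (n!)^2) = 87178291200/(128*25401600) = 429/16, so a_7 = 429/16. Work downward with a_k = (k+1)(k+2) a_{k+2} / ((k - 7)(k + 8)):
  a_5 = (6)(7)(429/16) / ((5 - 7)(5 + 8)) = (9009/8)/(-26) = -693/16
  a_3 = (4)(5)(-693/16) / ((3 - 7)(3 + 8)) = (-3465/4)/(-44) = 315/16
  a_1 = (2)(3)(315/16) / ((1 - 7)(1 + 8)) = (945/8)/(-54) = -35/16
Hence P_7(x) = 429 x^7/16 - 693 x^5/16 + 315 x^3/16 - 35 x/16.

P_7(x); series = 429 x^7/16 - 693 x^5/16 + 315 x^3/16 - 35 x/16


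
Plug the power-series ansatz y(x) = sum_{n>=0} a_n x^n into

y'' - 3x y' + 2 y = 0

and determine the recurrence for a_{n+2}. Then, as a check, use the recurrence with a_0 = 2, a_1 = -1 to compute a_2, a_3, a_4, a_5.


Substitute y = sum_n a_n x^n.
y''(x) has coefficient (n+2)(n+1) a_{n+2} at x^n;
-3 x y'(x) has coefficient -3 n a_n at x^n (shift);
2 y(x) has coefficient 2 a_n at x^n.
Matching x^n: (n+2)(n+1) a_{n+2} + (-3n + 2) a_n = 0.
Thus a_{n+2} = (3n - 2) / ((n+1)(n+2)) * a_n.

Check with a_0 = 2, a_1 = -1 (apply the recurrence for n = 0, 1, 2, 3): a_0 = 2, a_1 = -1, a_2 = -2, a_3 = -1/6, a_4 = -2/3, a_5 = -7/120.

a_(n+2) = (3n - 2) / ((n+1)(n+2)) * a_n; check: a_0 = 2, a_1 = -1, a_2 = -2, a_3 = -1/6, a_4 = -2/3, a_5 = -7/120


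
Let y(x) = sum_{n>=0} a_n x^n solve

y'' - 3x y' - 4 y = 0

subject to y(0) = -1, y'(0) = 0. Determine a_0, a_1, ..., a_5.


Ansatz: y(x) = sum_{n>=0} a_n x^n, so y'(x) = sum_{n>=1} n a_n x^(n-1) and y''(x) = sum_{n>=2} n(n-1) a_n x^(n-2).
Substitute into P(x) y'' + Q(x) y' + R(x) y = 0 with P(x) = 1, Q(x) = -3x, R(x) = -4, and match powers of x.
Initial conditions: a_0 = -1, a_1 = 0.
Setting the coefficient of each power of x to zero and solving order by order (substituting the coefficients already found):
  x^0: 2 a_2 - 4 a_0 = 0  ->  2 a_2 = 4 a_0 = -4  ->  a_2 = -2
  x^1: 6 a_3 - 7 a_1 = 0  ->  6 a_3 = 7 a_1 = 0  ->  a_3 = 0
  x^2: 12 a_4 - 10 a_2 = 0  ->  12 a_4 = 10 a_2 = -20  ->  a_4 = -5/3
  x^3: 20 a_5 - 13 a_3 = 0  ->  20 a_5 = 13 a_3 = 0  ->  a_5 = 0
Truncated series: y(x) = -1 - 2 x^2 - (5/3) x^4 + O(x^6).

a_0 = -1; a_1 = 0; a_2 = -2; a_3 = 0; a_4 = -5/3; a_5 = 0


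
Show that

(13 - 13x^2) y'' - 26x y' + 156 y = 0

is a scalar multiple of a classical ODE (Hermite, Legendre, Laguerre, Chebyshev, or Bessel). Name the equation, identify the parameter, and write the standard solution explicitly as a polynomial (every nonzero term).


All three coefficients share the factor 13; dividing through by 13 gives  (1 - x^2) y'' - 2x y' + 12 y = 0.
This matches the Legendre equation (1 - x^2) y'' - 2x y' + n(n+1) y = 0 (note the -2x y' term) with n(n+1) = 12, so n = 3; the polynomial solution is P_3(x).
With y = sum_k a_k x^k, matching x^k gives (k+2)(k+1) a_{k+2} = [k(k+1) - n(n+1)] a_k = (k - 3)(k + 4) a_k. The right side vanishes at k = 3, so the series with the parity of 3 terminates at degree 3.
Standard normalization (P_n(1) = 1): leading coefficient (2n)!/(2^n (n!)^2) = 720/(8*36) = 5/2, so a_3 = 5/2. Work downward with a_k = (k+1)(k+2) a_{k+2} / ((k - 3)(k + 4)):
  a_1 = (2)(3)(5/2) / ((1 - 3)(1 + 4)) = 15/(-10) = -3/2
Hence P_3(x) = 5 x^3/2 - 3 x/2.

P_3(x); series = 5 x^3/2 - 3 x/2


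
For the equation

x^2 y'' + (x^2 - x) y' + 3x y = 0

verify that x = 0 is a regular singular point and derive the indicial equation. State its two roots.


Divide by x^2 to reach normal form y'' + P_1(x) y' + P_2(x) y = 0 with P_1(x) = 1 - 1/x and P_2(x) = 3/x.
x = 0 is a singular point because the y'-coefficient 1 - 1/x has a pole at x = 0 and the y-coefficient 3/x has a pole at x = 0.
It is a regular singular point because x P_1(x) = p(x) = x - 1 and x^2 P_2(x) = q(x) = 3x are polynomials, hence analytic at x = 0.
p(0) = -1,  q(0) = 0.
Indicial equation: r(r-1) + p(0) r + q(0) = 0, i.e. r^2 + (p(0) - 1) r + q(0) = 0, i.e. r^2 - 2 r = 0.
Discriminant: (-2)^2 - 4(0) = 4, so r = (2 ± 2)/2.
Solving: r_1 = 2, r_2 = 0.

indicial: r^2 - 2 r = 0; roots r_1 = 2, r_2 = 0


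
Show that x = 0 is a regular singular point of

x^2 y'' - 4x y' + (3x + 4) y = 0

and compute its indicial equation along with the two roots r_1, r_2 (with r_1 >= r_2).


Divide by x^2 to reach normal form y'' + P_1(x) y' + P_2(x) y = 0 with P_1(x) = -4/x and P_2(x) = 3/x + 4/x^2.
x = 0 is a singular point because the y'-coefficient -4/x has a pole at x = 0 and the y-coefficient 3/x + 4/x^2 has a pole at x = 0.
It is a regular singular point because x P_1(x) = p(x) = -4 and x^2 P_2(x) = q(x) = 3x + 4 are polynomials, hence analytic at x = 0.
p(0) = -4,  q(0) = 4.
Indicial equation: r(r-1) + p(0) r + q(0) = 0, i.e. r^2 + (p(0) - 1) r + q(0) = 0, i.e. r^2 - 5 r + 4 = 0.
Discriminant: (-5)^2 - 4(4) = 9, so r = (5 ± 3)/2.
Solving: r_1 = 4, r_2 = 1.

indicial: r^2 - 5 r + 4 = 0; roots r_1 = 4, r_2 = 1


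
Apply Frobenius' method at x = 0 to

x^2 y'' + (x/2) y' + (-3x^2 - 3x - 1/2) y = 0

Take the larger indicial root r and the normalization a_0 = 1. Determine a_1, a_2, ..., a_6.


Write in Frobenius form y'' + (p(x)/x) y' + (q(x)/x^2) y = 0:
  p(x) = 1/2,  q(x) = -3x^2 - 3x - 1/2.
Indicial equation: r(r-1) + (1/2) r + (-1/2) = 0 -> roots r_1 = 1, r_2 = -1/2.
Take r = r_1 = 1. Let y(x) = x^r sum_{n>=0} a_n x^n with a_0 = 1.
Substitute y = x^r sum a_n x^n and match x^{r+n}. The recurrence is
  D(n) a_n - 3 a_{n-1} - 3 a_{n-2} = 0,  where D(n) = (r+n)(r+n-1) + (1/2)(r+n) + (-1/2).
  a_n = [3 a_{n-1} + 3 a_{n-2}] / D(n).
Since the indicial polynomial factors as (r - r_1)(r - r_2), D(n) = (r_1 + n - r_1)(r_1 + n - r_2) = n(n + 3/2).
Evaluating step by step (a_0 = 1):
  n = 1: D(1) = 1(1 + 3/2) = 5/2; numerator = 3(1) = 3; a_1 = (3)/(5/2) = 6/5
  n = 2: D(2) = 2(2 + 3/2) = 7; numerator = 3(6/5) + 3(1) = 33/5; a_2 = (33/5)/(7) = 33/35
  n = 3: D(3) = 3(3 + 3/2) = 27/2; numerator = 3(33/35) + 3(6/5) = 45/7; a_3 = (45/7)/(27/2) = 10/21
  n = 4: D(4) = 4(4 + 3/2) = 22; numerator = 3(10/21) + 3(33/35) = 149/35; a_4 = (149/35)/(22) = 149/770
  n = 5: D(5) = 5(5 + 3/2) = 65/2; numerator = 3(149/770) + 3(10/21) = 221/110; a_5 = (221/110)/(65/2) = 17/275
  n = 6: D(6) = 6(6 + 3/2) = 45; numerator = 3(17/275) + 3(149/770) = 2949/3850; a_6 = (2949/3850)/(45) = 983/57750

r = 1; a_0 = 1; a_1 = 6/5; a_2 = 33/35; a_3 = 10/21; a_4 = 149/770; a_5 = 17/275; a_6 = 983/57750


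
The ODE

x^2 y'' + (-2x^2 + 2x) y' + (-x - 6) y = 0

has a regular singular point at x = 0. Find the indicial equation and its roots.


Divide by x^2 to reach normal form y'' + P_1(x) y' + P_2(x) y = 0 with P_1(x) = -2 + 2/x and P_2(x) = -1/x - 6/x^2.
x = 0 is a singular point because the y'-coefficient -2 + 2/x has a pole at x = 0 and the y-coefficient -1/x - 6/x^2 has a pole at x = 0.
It is a regular singular point because x P_1(x) = p(x) = 2 - 2x and x^2 P_2(x) = q(x) = -x - 6 are polynomials, hence analytic at x = 0.
p(0) = 2,  q(0) = -6.
Indicial equation: r(r-1) + p(0) r + q(0) = 0, i.e. r^2 + (p(0) - 1) r + q(0) = 0, i.e. r^2 + 1 r - 6 = 0.
Discriminant: (1)^2 - 4(-6) = 25, so r = (-1 ± 5)/2.
Solving: r_1 = 2, r_2 = -3.

indicial: r^2 + 1 r - 6 = 0; roots r_1 = 2, r_2 = -3


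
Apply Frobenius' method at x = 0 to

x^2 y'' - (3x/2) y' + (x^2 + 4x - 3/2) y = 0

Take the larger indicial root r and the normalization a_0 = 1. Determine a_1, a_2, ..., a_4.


Write in Frobenius form y'' + (p(x)/x) y' + (q(x)/x^2) y = 0:
  p(x) = -3/2,  q(x) = x^2 + 4x - 3/2.
Indicial equation: r(r-1) + (-3/2) r + (-3/2) = 0 -> roots r_1 = 3, r_2 = -1/2.
Take r = r_1 = 3. Let y(x) = x^r sum_{n>=0} a_n x^n with a_0 = 1.
Substitute y = x^r sum a_n x^n and match x^{r+n}. The recurrence is
  D(n) a_n + 4 a_{n-1} + 1 a_{n-2} = 0,  where D(n) = (r+n)(r+n-1) + (-3/2)(r+n) + (-3/2).
  a_n = [-4 a_{n-1} - 1 a_{n-2}] / D(n).
Since the indicial polynomial factors as (r - r_1)(r - r_2), D(n) = (r_1 + n - r_1)(r_1 + n - r_2) = n(n + 7/2).
Evaluating step by step (a_0 = 1):
  n = 1: D(1) = 1(1 + 7/2) = 9/2; numerator = -4(1) = -4; a_1 = (-4)/(9/2) = -8/9
  n = 2: D(2) = 2(2 + 7/2) = 11; numerator = -4(-8/9) - 1(1) = 23/9; a_2 = (23/9)/(11) = 23/99
  n = 3: D(3) = 3(3 + 7/2) = 39/2; numerator = -4(23/99) - 1(-8/9) = -4/99; a_3 = (-4/99)/(39/2) = -8/3861
  n = 4: D(4) = 4(4 + 7/2) = 30; numerator = -4(-8/3861) - 1(23/99) = -865/3861; a_4 = (-865/3861)/(30) = -173/23166

r = 3; a_0 = 1; a_1 = -8/9; a_2 = 23/99; a_3 = -8/3861; a_4 = -173/23166


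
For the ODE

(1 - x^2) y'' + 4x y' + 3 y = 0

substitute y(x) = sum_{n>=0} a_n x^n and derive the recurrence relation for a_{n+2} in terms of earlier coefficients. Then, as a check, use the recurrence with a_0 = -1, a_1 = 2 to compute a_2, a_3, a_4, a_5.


Substitute y = sum_n a_n x^n.
(1 - 1 x^2) y'' contributes (n+2)(n+1) a_{n+2} - n(n-1) a_n at x^n.
4 x y'(x) contributes 4 n a_n at x^n.
3 y(x) contributes 3 a_n at x^n.
Matching x^n: (n+2)(n+1) a_{n+2} + (-n(n-1) + 4 n + 3) a_n = 0.
Thus a_{n+2} = (n(n-1) - 4 n - 3) / ((n+1)(n+2)) * a_n.

Check with a_0 = -1, a_1 = 2 (apply the recurrence for n = 0, 1, 2, 3): a_0 = -1, a_1 = 2, a_2 = 3/2, a_3 = -7/3, a_4 = -9/8, a_5 = 21/20.

a_(n+2) = (n(n-1) - 4 n - 3) / ((n+1)(n+2)) * a_n; check: a_0 = -1, a_1 = 2, a_2 = 3/2, a_3 = -7/3, a_4 = -9/8, a_5 = 21/20


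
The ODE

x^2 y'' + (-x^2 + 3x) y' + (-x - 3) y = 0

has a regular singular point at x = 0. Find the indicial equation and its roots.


Divide by x^2 to reach normal form y'' + P_1(x) y' + P_2(x) y = 0 with P_1(x) = -1 + 3/x and P_2(x) = -1/x - 3/x^2.
x = 0 is a singular point because the y'-coefficient -1 + 3/x has a pole at x = 0 and the y-coefficient -1/x - 3/x^2 has a pole at x = 0.
It is a regular singular point because x P_1(x) = p(x) = 3 - x and x^2 P_2(x) = q(x) = -x - 3 are polynomials, hence analytic at x = 0.
p(0) = 3,  q(0) = -3.
Indicial equation: r(r-1) + p(0) r + q(0) = 0, i.e. r^2 + (p(0) - 1) r + q(0) = 0, i.e. r^2 + 2 r - 3 = 0.
Discriminant: (2)^2 - 4(-3) = 16, so r = (-2 ± 4)/2.
Solving: r_1 = 1, r_2 = -3.

indicial: r^2 + 2 r - 3 = 0; roots r_1 = 1, r_2 = -3


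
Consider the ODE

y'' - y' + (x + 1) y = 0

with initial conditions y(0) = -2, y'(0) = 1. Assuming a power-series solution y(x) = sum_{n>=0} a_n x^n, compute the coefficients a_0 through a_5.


Ansatz: y(x) = sum_{n>=0} a_n x^n, so y'(x) = sum_{n>=1} n a_n x^(n-1) and y''(x) = sum_{n>=2} n(n-1) a_n x^(n-2).
Substitute into P(x) y'' + Q(x) y' + R(x) y = 0 with P(x) = 1, Q(x) = -1, R(x) = x + 1, and match powers of x.
Initial conditions: a_0 = -2, a_1 = 1.
Setting the coefficient of each power of x to zero and solving order by order (substituting the coefficients already found):
  x^0: 2 a_2 - a_1 + a_0 = 0  ->  2 a_2 = a_1 - a_0 = 3  ->  a_2 = 3/2
  x^1: 6 a_3 - 2 a_2 + a_1 + a_0 = 0  ->  6 a_3 = 2 a_2 - a_1 - a_0 = 4  ->  a_3 = 2/3
  x^2: 12 a_4 - 3 a_3 + a_2 + a_1 = 0  ->  12 a_4 = 3 a_3 - a_2 - a_1 = -1/2  ->  a_4 = -1/24
  x^3: 20 a_5 - 4 a_4 + a_3 + a_2 = 0  ->  20 a_5 = 4 a_4 - a_3 - a_2 = -7/3  ->  a_5 = -7/60
Truncated series: y(x) = -2 + x + (3/2) x^2 + (2/3) x^3 - (1/24) x^4 - (7/60) x^5 + O(x^6).

a_0 = -2; a_1 = 1; a_2 = 3/2; a_3 = 2/3; a_4 = -1/24; a_5 = -7/60


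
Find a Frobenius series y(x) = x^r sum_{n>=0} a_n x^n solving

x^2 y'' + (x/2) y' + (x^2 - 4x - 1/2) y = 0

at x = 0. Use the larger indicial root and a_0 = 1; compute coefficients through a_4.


Write in Frobenius form y'' + (p(x)/x) y' + (q(x)/x^2) y = 0:
  p(x) = 1/2,  q(x) = x^2 - 4x - 1/2.
Indicial equation: r(r-1) + (1/2) r + (-1/2) = 0 -> roots r_1 = 1, r_2 = -1/2.
Take r = r_1 = 1. Let y(x) = x^r sum_{n>=0} a_n x^n with a_0 = 1.
Substitute y = x^r sum a_n x^n and match x^{r+n}. The recurrence is
  D(n) a_n - 4 a_{n-1} + 1 a_{n-2} = 0,  where D(n) = (r+n)(r+n-1) + (1/2)(r+n) + (-1/2).
  a_n = [4 a_{n-1} - 1 a_{n-2}] / D(n).
Since the indicial polynomial factors as (r - r_1)(r - r_2), D(n) = (r_1 + n - r_1)(r_1 + n - r_2) = n(n + 3/2).
Evaluating step by step (a_0 = 1):
  n = 1: D(1) = 1(1 + 3/2) = 5/2; numerator = 4(1) = 4; a_1 = (4)/(5/2) = 8/5
  n = 2: D(2) = 2(2 + 3/2) = 7; numerator = 4(8/5) - 1(1) = 27/5; a_2 = (27/5)/(7) = 27/35
  n = 3: D(3) = 3(3 + 3/2) = 27/2; numerator = 4(27/35) - 1(8/5) = 52/35; a_3 = (52/35)/(27/2) = 104/945
  n = 4: D(4) = 4(4 + 3/2) = 22; numerator = 4(104/945) - 1(27/35) = -313/945; a_4 = (-313/945)/(22) = -313/20790

r = 1; a_0 = 1; a_1 = 8/5; a_2 = 27/35; a_3 = 104/945; a_4 = -313/20790
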